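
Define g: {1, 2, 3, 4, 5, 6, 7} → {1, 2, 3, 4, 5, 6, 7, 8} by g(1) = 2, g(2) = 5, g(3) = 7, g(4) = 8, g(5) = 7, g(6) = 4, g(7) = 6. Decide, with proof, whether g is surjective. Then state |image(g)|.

No element maps to 1, so g is not surjective.
The image of g is {2, 4, 5, 6, 7, 8}, which has 6 elements.

6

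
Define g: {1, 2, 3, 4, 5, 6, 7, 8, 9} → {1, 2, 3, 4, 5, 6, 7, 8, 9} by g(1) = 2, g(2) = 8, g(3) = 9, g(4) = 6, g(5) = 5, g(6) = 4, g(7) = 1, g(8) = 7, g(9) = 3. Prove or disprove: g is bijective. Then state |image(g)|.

9

The values 2, 8, 9, 6, 5, 4, 1, 7, 3 are a permutation of {1, 2, 3, 4, 5, 6, 7, 8, 9}: each element appears exactly once.
So g is injective and surjective, hence bijective.
The image of g is {1, 2, 3, 4, 5, 6, 7, 8, 9}, which has 9 elements.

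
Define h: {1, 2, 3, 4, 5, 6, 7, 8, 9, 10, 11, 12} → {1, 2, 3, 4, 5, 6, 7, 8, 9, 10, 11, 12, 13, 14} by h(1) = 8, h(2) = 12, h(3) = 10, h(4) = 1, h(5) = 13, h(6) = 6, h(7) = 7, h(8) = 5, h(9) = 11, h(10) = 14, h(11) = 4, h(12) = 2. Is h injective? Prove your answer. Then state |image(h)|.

12

The values h(1), …, h(12) are 8, 12, 10, 1, 13, 6, 7, 5, 11, 14, 4, 2 — all distinct.
So h(a) = h(b) only when a = b, and h is injective.
The image of h is {1, 2, 4, 5, 6, 7, 8, 10, 11, 12, 13, 14}, which has 12 elements.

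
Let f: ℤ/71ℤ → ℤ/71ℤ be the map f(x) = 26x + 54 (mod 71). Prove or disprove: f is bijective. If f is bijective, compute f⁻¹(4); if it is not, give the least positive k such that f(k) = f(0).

If f(a) = f(b), then 26a ≡ 26b (mod 71). Because gcd(26, 71) = 1, we may cancel 26 to get a ≡ b (mod 71).
We now compute 26⁻¹ mod 71 explicitly. Euclid's algorithm: 71 = 2·26 + 19, 26 = 1·19 + 7, 19 = 2·7 + 5, 7 = 1·5 + 2, 5 = 2·2 + 1; back-substituting gives 1 = 41·26 − 15·71, so 26⁻¹ ≡ 41 (mod 71).
Then y ↦ 41(y − 54) is a two-sided inverse to f, so every y ∈ ℤ/71ℤ has a preimage.
Hence f is bijective.
Since f is bijective, we find f⁻¹(4): we need 26x ≡ 4 − 54 ≡ 21 (mod 71). Using 26⁻¹ = 41: x ≡ 41·21 = 861 = 12·71 + 9, so x = 9.
Check: f(9) = 26·9 + 54 = 288 = 4·71 + 4 ≡ 4 (mod 71).

9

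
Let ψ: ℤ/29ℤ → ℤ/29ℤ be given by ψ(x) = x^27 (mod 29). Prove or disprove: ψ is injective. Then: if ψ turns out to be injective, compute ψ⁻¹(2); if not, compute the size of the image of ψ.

15

Since 29 is prime, the nonzero elements of ℤ/29ℤ form a cyclic group of order 28.
As gcd(27, 28) = 1, raising to the 27th power is a bijection on this group: if s^27 ≡ t^27 then (st^{−1})^27 = 1, and the only element of order dividing gcd(27, 28) = 1 is 1, so s = t.
With ψ(0) = 0 this makes ψ injective on all of ℤ/29ℤ, hence bijective (finite equal-size domain and codomain). In particular ψ is injective.
Since ψ is injective, we find the preimage of 2. The inverse of x ↦ x^27 on (ℤ/29ℤ)^× is x ↦ x^27, because 27·27 = 729 = 26·28 + 1 ≡ 1 (mod 28) and x^{28} = 1 for x ≠ 0 (Fermat). So ψ⁻¹(2) = 2^27 mod 29.
Repeated squaring mod 29: 2^1 ≡ 2, 2^2 ≡ 2² = 4, 2^4 ≡ 4² = 16, 2^8 ≡ 16² = 256 ≡ 24, 2^16 ≡ 24² = 576 ≡ 25. Since 27 = 16 + 8 + 2 + 1, 2^27 ≡ 25·24·4·2: 25·24 = 600 ≡ 20, then 20·4 = 80 ≡ 22, then 22·2 = 44 ≡ 15. So 2^27 ≡ 15 (mod 29).
Hence ψ⁻¹(2) = 15.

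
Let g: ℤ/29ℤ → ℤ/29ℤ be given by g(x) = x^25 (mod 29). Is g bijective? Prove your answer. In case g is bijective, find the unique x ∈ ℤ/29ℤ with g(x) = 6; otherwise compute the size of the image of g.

22

Since 29 is prime, the nonzero elements of ℤ/29ℤ form a cyclic group of order 28.
As gcd(25, 28) = 1, raising to the 25th power is a bijection on this group: if x_1^25 ≡ x_2^25 then (x_1x_2^{−1})^25 = 1, and the only element of order dividing gcd(25, 28) = 1 is 1, so x_1 = x_2.
With g(0) = 0 this makes g injective on all of ℤ/29ℤ, hence bijective (finite equal-size domain and codomain). In particular g is bijective.
Since g is bijective, we find the preimage of 6. The inverse of x ↦ x^25 on (ℤ/29ℤ)^× is x ↦ x^9, because 25·9 = 225 = 8·28 + 1 ≡ 1 (mod 28) and x^{28} = 1 for x ≠ 0 (Fermat). So g⁻¹(6) = 6^9 mod 29.
Repeated squaring mod 29: 6^1 ≡ 6, 6^2 ≡ 6² = 36 ≡ 7, 6^4 ≡ 7² = 49 ≡ 20, 6^8 ≡ 20² = 400 ≡ 23. Since 9 = 8 + 1, 6^9 ≡ 23·6: 23·6 = 138 ≡ 22. So 6^9 ≡ 22 (mod 29).
Hence g⁻¹(6) = 22.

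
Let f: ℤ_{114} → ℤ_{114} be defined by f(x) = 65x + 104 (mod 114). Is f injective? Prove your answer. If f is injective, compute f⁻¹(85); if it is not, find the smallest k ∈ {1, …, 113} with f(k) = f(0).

Suppose f(s) = f(t) in ℤ_{114}. Then 65s + 104 ≡ 65t + 104 (mod 114), thus 65(s − t) ≡ 0 (mod 114).
Since gcd(65, 114) = 1, 65 is invertible modulo 114, therefore s − t ≡ 0 (mod 114), i.e. s = t.
So f is injective.
We now compute 65⁻¹ mod 114 explicitly. Euclid's algorithm: 114 = 1·65 + 49, 65 = 1·49 + 16, 49 = 3·16 + 1; back-substituting gives 1 = 107·65 − 61·114, so 65⁻¹ ≡ 107 (mod 114).
Since f is injective, we compute f⁻¹(85): solve 65x + 104 ≡ 85 (mod 114), i.e. 65x ≡ 95 (mod 114).
Multiplying by 65⁻¹ = 107 gives x ≡ 107·95 = 10165 = 89·114 + 19 ≡ 19 (mod 114).
Check: f(19) = 65·19 + 104 = 1339 = 11·114 + 85 ≡ 85 (mod 114).

19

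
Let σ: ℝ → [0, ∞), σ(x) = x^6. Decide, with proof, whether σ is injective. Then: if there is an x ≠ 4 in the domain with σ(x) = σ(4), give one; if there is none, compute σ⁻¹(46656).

-4

σ(4) = 4096 = (−4)^6 = σ(−4) (since 6 is even), with 4 ≠ −4. So σ is not injective.
For the follow-up, such an x exists: taking x = −4 ∈ ℝ gives σ(−4) = 4096 = σ(4) with −4 ≠ 4.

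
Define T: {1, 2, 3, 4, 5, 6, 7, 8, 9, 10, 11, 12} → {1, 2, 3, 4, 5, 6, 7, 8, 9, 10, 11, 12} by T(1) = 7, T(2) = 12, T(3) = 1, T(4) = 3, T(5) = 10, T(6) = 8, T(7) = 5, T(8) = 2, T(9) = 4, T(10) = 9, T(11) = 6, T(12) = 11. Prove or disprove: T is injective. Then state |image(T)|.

The values T(1), …, T(12) are 7, 12, 1, 3, 10, 8, 5, 2, 4, 9, 6, 11 — all distinct.
So T(a) = T(b) only when a = b, and T is injective.
The image of T is {1, 2, 3, 4, 5, 6, 7, 8, 9, 10, 11, 12}, which has 12 elements.

12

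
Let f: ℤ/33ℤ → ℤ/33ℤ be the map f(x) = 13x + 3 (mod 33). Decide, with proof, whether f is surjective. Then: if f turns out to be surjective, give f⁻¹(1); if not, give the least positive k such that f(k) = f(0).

Recall that f is surjective if every y in the codomain equals f(x) for some x in the domain.
Since gcd(13, 33) = 1, 13 is invertible modulo 33. Euclid's algorithm: 33 = 2·13 + 7, 13 = 1·7 + 6, 7 = 1·6 + 1; back-substituting gives 1 = 28·13 − 11·33, so 13⁻¹ ≡ 28 (mod 33).
For any y ∈ ℤ/33ℤ, x = 28(y − 3) mod 33 satisfies f(x) = 13·28(y − 3) + 3 ≡ y (since 13·28 ≡ 1 mod 33). So every y has a preimage.
Thus f is surjective.
Since f is surjective, we compute f⁻¹(1): solve 13x + 3 ≡ 1 (mod 33), i.e. 13x ≡ 31 (mod 33).
Multiplying by 13⁻¹ = 28 gives x ≡ 28·31 = 868 = 26·33 + 10 ≡ 10 (mod 33).
Check: f(10) = 13·10 + 3 = 133 = 4·33 + 1 ≡ 1 (mod 33).

10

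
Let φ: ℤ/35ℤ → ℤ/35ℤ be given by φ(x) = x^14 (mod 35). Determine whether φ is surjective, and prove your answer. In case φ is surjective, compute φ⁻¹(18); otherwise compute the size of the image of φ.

φ(1) = 1^14 = 1.
φ(6): Repeated squaring mod 35: 6^1 ≡ 6, 6^2 ≡ 6² = 36 ≡ 1, 6^4 ≡ 1² = 1, 6^8 ≡ 1² = 1. Since 14 = 8 + 4 + 2, 6^14 ≡ 1·1·1: 1·1 = 1, then 1·1 = 1. So 6^14 ≡ 1 (mod 35).
So φ(1) = φ(6) = 1 while 1 ≠ 6, hence φ is not injective.
A non-injective map from the 35-element set ℤ/35ℤ to itself takes at most 34 distinct values, so it cannot be surjective. So φ is not surjective.
Since φ is not surjective, we determine |image(φ)|. Computing x^14 mod 35 for each x (by repeated squaring, reducing mod 35 at every step), the values φ(0), φ(1), …, φ(34) are: 0, 1, 4, 9, 16, 25, 1, 14, 29, 11, 30, 16, 4, 29, 21, 15, 11, 9, 9, 11, 15, 21, 29, 4, 16, 30, 11, 29, 14, 1, 25, 16, 9, 4, 1.
The distinct values are {0, 1, 4, 9, 11, 14, 15, 16, 21, 25, 29, 30}; there are 12 of them.

12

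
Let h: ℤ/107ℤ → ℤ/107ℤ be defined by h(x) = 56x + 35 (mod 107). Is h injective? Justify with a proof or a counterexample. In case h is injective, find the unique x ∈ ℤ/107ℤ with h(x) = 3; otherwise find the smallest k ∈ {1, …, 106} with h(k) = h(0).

Suppose h(x_1) = h(x_2) in ℤ/107ℤ. Then 56x_1 + 35 ≡ 56x_2 + 35 (mod 107), hence 56(x_1 − x_2) ≡ 0 (mod 107).
Since gcd(56, 107) = 1, 56 is invertible modulo 107, hence x_1 − x_2 ≡ 0 (mod 107), i.e. x_1 = x_2.
Hence h is injective.
We now compute 56⁻¹ mod 107 explicitly. Euclid's algorithm: 107 = 1·56 + 51, 56 = 1·51 + 5, 51 = 10·5 + 1; back-substituting gives 1 = 86·56 − 45·107, so 56⁻¹ ≡ 86 (mod 107).
Since h is injective, we compute h⁻¹(3): solve 56x + 35 ≡ 3 (mod 107), i.e. 56x ≡ 75 (mod 107).
Multiplying by 56⁻¹ = 86 gives x ≡ 86·75 = 6450 = 60·107 + 30 ≡ 30 (mod 107).
Check: h(30) = 56·30 + 35 = 1715 = 16·107 + 3 ≡ 3 (mod 107).

30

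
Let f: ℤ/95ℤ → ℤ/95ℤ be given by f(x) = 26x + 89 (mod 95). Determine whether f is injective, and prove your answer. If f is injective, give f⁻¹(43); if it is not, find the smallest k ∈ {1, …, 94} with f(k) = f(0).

If f(a) = f(b), then 26a ≡ 26b (mod 95). Because gcd(26, 95) = 1, we may cancel 26 to get a ≡ b (mod 95).
Thus f is injective.
We now compute 26⁻¹ mod 95 explicitly. Euclid's algorithm: 95 = 3·26 + 17, 26 = 1·17 + 9, 17 = 1·9 + 8, 9 = 1·8 + 1; back-substituting gives 1 = 11·26 − 3·95, so 26⁻¹ ≡ 11 (mod 95).
Since f is injective, we compute f⁻¹(43): solve 26x + 89 ≡ 43 (mod 95), i.e. 26x ≡ 49 (mod 95).
Multiplying by 26⁻¹ = 11 gives x ≡ 11·49 = 539 = 5·95 + 64 ≡ 64 (mod 95).
Check: f(64) = 26·64 + 89 = 1753 = 18·95 + 43 ≡ 43 (mod 95).

64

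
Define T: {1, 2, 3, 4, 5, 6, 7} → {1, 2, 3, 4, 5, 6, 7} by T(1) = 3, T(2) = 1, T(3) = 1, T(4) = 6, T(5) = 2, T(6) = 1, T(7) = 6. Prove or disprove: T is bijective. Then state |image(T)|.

4

T(2) = 1 = T(3) with 2 ≠ 3, so T is not injective, hence not bijective.
The image of T is {1, 2, 3, 6}, which has 4 elements.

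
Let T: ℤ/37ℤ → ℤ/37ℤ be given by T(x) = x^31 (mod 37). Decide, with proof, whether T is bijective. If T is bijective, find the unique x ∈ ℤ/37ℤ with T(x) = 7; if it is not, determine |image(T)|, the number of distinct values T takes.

34

Since 37 is prime, the nonzero elements of ℤ/37ℤ form a cyclic group of order 36.
As gcd(31, 36) = 1, raising to the 31st power is a bijection on this group: if u^31 ≡ v^31 then (uv^{−1})^31 = 1, and the only element of order dividing gcd(31, 36) = 1 is 1, so u = v.
With T(0) = 0 this makes T injective on all of ℤ/37ℤ, hence bijective (finite equal-size domain and codomain). In particular T is bijective.
Since T is bijective, we find the preimage of 7. The inverse of x ↦ x^31 on (ℤ/37ℤ)^× is x ↦ x^7, because 31·7 = 217 = 6·36 + 1 ≡ 1 (mod 36) and x^{36} = 1 for x ≠ 0 (Fermat). So T⁻¹(7) = 7^7 mod 37.
Repeated squaring mod 37: 7^1 ≡ 7, 7^2 ≡ 7² = 49 ≡ 12, 7^4 ≡ 12² = 144 ≡ 33. Since 7 = 4 + 2 + 1, 7^7 ≡ 33·12·7: 33·12 = 396 ≡ 26, then 26·7 = 182 ≡ 34. So 7^7 ≡ 34 (mod 37).
Hence T⁻¹(7) = 34.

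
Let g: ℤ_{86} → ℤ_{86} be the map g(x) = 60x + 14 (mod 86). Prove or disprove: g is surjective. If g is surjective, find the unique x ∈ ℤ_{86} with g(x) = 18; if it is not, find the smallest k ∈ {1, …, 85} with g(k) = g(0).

43

Recall that g is surjective if every y in the codomain equals g(x) for some x in the domain.
Since gcd(60, 86) = 2, we have 60x ≡ 0 (mod 2) for all x, so g(x) ≡ 0 (mod 2).
But 1 ≢ 0 (mod 2), so 1 ∈ ℤ_{86} has no preimage. Thus g is not surjective.
Since g is not surjective, we find the least positive k with g(k) = g(0): this means 60k ≡ 0 (mod 86), i.e. 86 ∣ 60k. Since gcd(60, 86) = 2, dividing through by 2 this holds exactly when 43 ∣ 30k, and as gcd(30, 43) = 1, exactly when 43 ∣ k.
The smallest positive such k is 43.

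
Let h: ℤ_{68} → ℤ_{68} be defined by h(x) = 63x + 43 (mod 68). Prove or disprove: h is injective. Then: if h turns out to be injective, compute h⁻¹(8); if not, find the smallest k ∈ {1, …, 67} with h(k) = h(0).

7

If h(s) = h(t), then 63s ≡ 63t (mod 68). Because gcd(63, 68) = 1, we may cancel 63 to get s ≡ t (mod 68).
Therefore h is injective.
We now compute 63⁻¹ mod 68 explicitly. Euclid's algorithm: 68 = 1·63 + 5, 63 = 12·5 + 3, 5 = 1·3 + 2, 3 = 1·2 + 1; back-substituting gives 1 = 27·63 − 25·68, so 63⁻¹ ≡ 27 (mod 68).
Since h is injective, we compute h⁻¹(8): solve 63x + 43 ≡ 8 (mod 68), i.e. 63x ≡ 33 (mod 68).
Multiplying by 63⁻¹ = 27 gives x ≡ 27·33 = 891 = 13·68 + 7 ≡ 7 (mod 68).
Check: h(7) = 63·7 + 43 = 484 = 7·68 + 8 ≡ 8 (mod 68).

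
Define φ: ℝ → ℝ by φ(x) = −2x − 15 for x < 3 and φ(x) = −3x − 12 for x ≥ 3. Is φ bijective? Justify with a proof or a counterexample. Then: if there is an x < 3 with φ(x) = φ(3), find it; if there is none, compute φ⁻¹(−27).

5

Both pieces are strictly decreasing (slopes −2 and −3), so each is injective on its own interval.
The left piece maps (−∞, 3) onto (−21, ∞); the right piece maps [3, ∞) onto (−∞, −21].
Since −21 = −21, the images partition ℝ: φ is injective and surjective, hence bijective.
Because the two images are disjoint, no x < 3 has φ(x) = φ(3), so we compute φ⁻¹(−27): −27 lies in (−∞, −21], so solve −3x − 12 = −27: x = (−27 + 12)/(−3) = 5.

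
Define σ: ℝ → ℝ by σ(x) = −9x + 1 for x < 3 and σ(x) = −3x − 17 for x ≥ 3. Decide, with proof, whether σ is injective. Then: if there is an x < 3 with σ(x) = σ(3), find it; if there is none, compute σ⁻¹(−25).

26/9

Both pieces are strictly decreasing (slopes −9 and −3), so each is injective on its own interval.
The left piece maps (−∞, 3) onto (−26, ∞); the right piece maps [3, ∞) onto (−∞, −26].
These images are disjoint, so no value is attained by both pieces. So σ is injective.
Because the two images are disjoint, no x < 3 has σ(x) = σ(3), so we compute σ⁻¹(−25): −25 lies in (−26, ∞), so solve −9x + 1 = −25: x = (−25 − 1)/(−9) = 26/9.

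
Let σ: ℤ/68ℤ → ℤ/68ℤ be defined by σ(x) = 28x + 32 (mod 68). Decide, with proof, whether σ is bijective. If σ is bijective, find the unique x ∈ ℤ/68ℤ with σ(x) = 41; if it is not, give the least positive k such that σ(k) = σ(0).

17

We have gcd(28, 68) = 4 > 1. Taking s = 0 and t = 17: σ(0) = 32 and σ(17) = 28·17 + 32 = 508 ≡ 32 (mod 68).
So σ(0) = σ(17) while 0 ≠ 17, hence σ is not injective, hence not bijective.
Since σ is not bijective, we find the least positive k with σ(k) = σ(0): this means 28k ≡ 0 (mod 68), i.e. 68 ∣ 28k. Since gcd(28, 68) = 4, dividing through by 4 this holds exactly when 17 ∣ 7k, and as gcd(7, 17) = 1, exactly when 17 ∣ k.
The smallest positive such k is 17.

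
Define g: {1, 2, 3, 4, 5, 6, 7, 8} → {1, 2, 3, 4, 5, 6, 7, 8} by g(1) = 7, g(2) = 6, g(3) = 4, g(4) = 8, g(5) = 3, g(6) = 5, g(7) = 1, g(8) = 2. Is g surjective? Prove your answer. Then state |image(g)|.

Every element of the codomain has a preimage: 1 = g(7), 2 = g(8), 3 = g(5), 4 = g(3), 5 = g(6), 6 = g(2), 7 = g(1), 8 = g(4).
Hence g is surjective.
The image of g is {1, 2, 3, 4, 5, 6, 7, 8}, which has 8 elements.

8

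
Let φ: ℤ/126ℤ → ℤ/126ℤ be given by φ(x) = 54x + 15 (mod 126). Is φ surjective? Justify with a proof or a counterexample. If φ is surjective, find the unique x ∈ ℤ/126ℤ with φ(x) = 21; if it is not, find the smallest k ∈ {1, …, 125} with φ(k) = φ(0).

7

Recall: surjectivity means every element of the codomain has a preimage under φ.
Since gcd(54, 126) = 18, we have 54x ≡ 0 (mod 18) for all x, so φ(x) ≡ 15 (mod 18).
But 0 ≢ 15 (mod 18), so 0 ∈ ℤ/126ℤ has no preimage. Thus φ is not surjective.
Since φ is not surjective, we find the least positive k with φ(k) = φ(0): this means 54k ≡ 0 (mod 126), i.e. 126 ∣ 54k. Since gcd(54, 126) = 18, dividing through by 18 this holds exactly when 7 ∣ 3k, and as gcd(3, 7) = 1, exactly when 7 ∣ k.
The smallest positive such k is 7.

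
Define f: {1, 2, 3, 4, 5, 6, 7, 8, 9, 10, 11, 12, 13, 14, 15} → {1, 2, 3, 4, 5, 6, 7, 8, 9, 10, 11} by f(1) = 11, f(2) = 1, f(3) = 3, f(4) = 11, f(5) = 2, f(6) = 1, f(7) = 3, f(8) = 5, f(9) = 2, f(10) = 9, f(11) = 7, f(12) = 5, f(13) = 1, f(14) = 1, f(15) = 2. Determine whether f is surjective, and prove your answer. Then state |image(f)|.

No element maps to 4, so f is not surjective.
The image of f is {1, 2, 3, 5, 7, 9, 11}, which has 7 elements.

7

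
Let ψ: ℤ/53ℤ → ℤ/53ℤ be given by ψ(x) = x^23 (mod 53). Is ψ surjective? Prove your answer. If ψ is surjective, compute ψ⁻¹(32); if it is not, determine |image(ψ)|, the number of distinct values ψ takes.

Since 53 is prime, the nonzero elements of ℤ/53ℤ form a cyclic group of order 52.
As gcd(23, 52) = 1, raising to the 23rd power is a bijection on this group: if u^23 ≡ v^23 then (uv^{−1})^23 = 1, and the only element of order dividing gcd(23, 52) = 1 is 1, so u = v.
With ψ(0) = 0 this makes ψ injective on all of ℤ/53ℤ, hence bijective (finite equal-size domain and codomain). In particular ψ is surjective.
Since ψ is surjective, we find the preimage of 32. The inverse of x ↦ x^23 on (ℤ/53ℤ)^× is x ↦ x^43, because 23·43 = 989 = 19·52 + 1 ≡ 1 (mod 52) and x^{52} = 1 for x ≠ 0 (Fermat). So ψ⁻¹(32) = 32^43 mod 53.
Repeated squaring mod 53: 32^1 ≡ 32, 32^2 ≡ 32² = 1024 ≡ 17, 32^4 ≡ 17² = 289 ≡ 24, 32^8 ≡ 24² = 576 ≡ 46, 32^16 ≡ 46² = 2116 ≡ 49, 32^32 ≡ 49² = 2401 ≡ 16. Since 43 = 32 + 8 + 2 + 1, 32^43 ≡ 16·46·17·32: 16·46 = 736 ≡ 47, then 47·17 = 799 ≡ 4, then 4·32 = 128 ≡ 22. So 32^43 ≡ 22 (mod 53).
Hence ψ⁻¹(32) = 22.

22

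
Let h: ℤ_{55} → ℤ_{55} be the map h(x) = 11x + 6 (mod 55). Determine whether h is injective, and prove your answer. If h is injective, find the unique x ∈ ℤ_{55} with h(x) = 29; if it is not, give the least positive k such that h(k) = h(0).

Recall that h is injective if h(u) = h(v) implies u = v.
We have gcd(11, 55) = 11 > 1. Taking u = 0 and v = 5: h(0) = 6 and h(5) = 11·5 + 6 = 61 ≡ 6 (mod 55).
So h(0) = h(5) while 0 ≠ 5, hence h is not injective.
Since h is not injective, we find the least positive k with h(k) = h(0): this means 11k ≡ 0 (mod 55), i.e. 55 ∣ 11k. Since gcd(11, 55) = 11, dividing through by 11 this holds exactly when 5 ∣ k.
The smallest positive such k is 5.

5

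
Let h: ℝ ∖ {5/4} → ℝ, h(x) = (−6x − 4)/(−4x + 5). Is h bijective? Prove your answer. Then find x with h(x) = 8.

If h(x) = 3/2, cross-multiplying gives −4(−6x − 4) = −6(−4x + 5), which simplifies to 16 = −30 — false.  So 3/2 has no preimage and h is not surjective.
So h is not bijective.
Solving h(x) = 8: cross-multiplying gives −6x − 4 = 8(−4x + 5), which rearranges to 26x = 44, so x = 22/13.

22/13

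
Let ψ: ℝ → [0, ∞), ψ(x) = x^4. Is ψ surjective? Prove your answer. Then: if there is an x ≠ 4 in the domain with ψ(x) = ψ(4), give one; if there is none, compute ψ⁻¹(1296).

For any y ∈ [0, ∞), x = y^{1/4} ∈ ℝ satisfies x^4 = y, so ψ is surjective.
For the follow-up, such an x exists: taking x = −4 ∈ ℝ gives ψ(−4) = 256 = ψ(4) with −4 ≠ 4.

-4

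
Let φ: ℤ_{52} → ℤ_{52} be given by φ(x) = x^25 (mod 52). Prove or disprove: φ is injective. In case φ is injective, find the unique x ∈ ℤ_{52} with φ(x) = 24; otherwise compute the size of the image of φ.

39

φ(0) = 0^25 = 0.
φ(26): Repeated squaring mod 52: 26^1 ≡ 26, 26^2 ≡ 26² = 676 ≡ 0, 26^4 ≡ 0² = 0, 26^8 ≡ 0² = 0, 26^16 ≡ 0² = 0. Since 25 = 16 + 8 + 1, 26^25 ≡ 0·0·26: 0·0 = 0, then 0·26 = 0. So 26^25 ≡ 0 (mod 52).
So φ(0) = φ(26) = 0 while 0 ≠ 26, hence φ is not injective.
Since φ is not injective, we determine |image(φ)|. Computing x^25 mod 52 for each x (by repeated squaring, reducing mod 52 at every step), the values φ(0), φ(1), …, φ(51) are: 0, 1, 28, 3, 4, 5, 32, 7, 8, 9, 36, 11, 12, 13, 40, 15, 16, 17, 44, 19, 20, 21, 48, 23, 24, 25, 0, 27, 28, 29, 4, 31, 32, 33, 8, 35, 36, 37, 12, 39, 40, 41, 16, 43, 44, 45, 20, 47, 48, 49, 24, 51.
The distinct values are {0, 1, 3, 4, 5, 7, 8, 9, 11, 12, 13, 15, 16, 17, 19, 20, 21, 23, 24, 25, 27, 28, 29, 31, 32, 33, 35, 36, 37, 39, 40, 41, 43, 44, 45, 47, 48, 49, 51}; there are 39 of them.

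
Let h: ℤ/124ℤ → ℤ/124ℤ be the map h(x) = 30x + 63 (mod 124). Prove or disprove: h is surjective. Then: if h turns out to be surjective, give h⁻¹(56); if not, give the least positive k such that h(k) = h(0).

62

Since gcd(30, 124) = 2, we have 30x ≡ 0 (mod 2) for all x, so h(x) ≡ 1 (mod 2).
But 0 ≢ 1 (mod 2), so 0 ∈ ℤ/124ℤ has no preimage. Thus h is not surjective.
Since h is not surjective, we find the least positive k with h(k) = h(0): this means 30k ≡ 0 (mod 124), i.e. 124 ∣ 30k. Since gcd(30, 124) = 2, dividing through by 2 this holds exactly when 62 ∣ 15k, and as gcd(15, 62) = 1, exactly when 62 ∣ k.
The smallest positive such k is 62.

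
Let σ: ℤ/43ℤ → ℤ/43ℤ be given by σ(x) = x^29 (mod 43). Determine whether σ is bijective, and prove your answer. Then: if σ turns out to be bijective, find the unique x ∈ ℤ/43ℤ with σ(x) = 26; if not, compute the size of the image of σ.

Since 43 is prime, the nonzero elements of ℤ/43ℤ form a cyclic group of order 42.
As gcd(29, 42) = 1, raising to the 29th power is a bijection on this group: if u^29 ≡ v^29 then (uv^{−1})^29 = 1, and the only element of order dividing gcd(29, 42) = 1 is 1, so u = v.
With σ(0) = 0 this makes σ injective on all of ℤ/43ℤ, hence bijective (finite equal-size domain and codomain). In particular σ is bijective.
Since σ is bijective, we find the preimage of 26. The inverse of x ↦ x^29 on (ℤ/43ℤ)^× is x ↦ x^29, because 29·29 = 841 = 20·42 + 1 ≡ 1 (mod 42) and x^{42} = 1 for x ≠ 0 (Fermat). So σ⁻¹(26) = 26^29 mod 43.
Repeated squaring mod 43: 26^1 ≡ 26, 26^2 ≡ 26² = 676 ≡ 31, 26^4 ≡ 31² = 961 ≡ 15, 26^8 ≡ 15² = 225 ≡ 10, 26^16 ≡ 10² = 100 ≡ 14. Since 29 = 16 + 8 + 4 + 1, 26^29 ≡ 14·10·15·26: 14·10 = 140 ≡ 11, then 11·15 = 165 ≡ 36, then 36·26 = 936 ≡ 33. So 26^29 ≡ 33 (mod 43).
Hence σ⁻¹(26) = 33.

33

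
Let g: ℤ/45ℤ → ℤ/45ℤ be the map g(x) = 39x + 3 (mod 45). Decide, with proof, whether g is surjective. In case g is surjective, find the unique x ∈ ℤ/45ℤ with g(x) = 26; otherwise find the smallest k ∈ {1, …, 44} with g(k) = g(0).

By definition, g is surjective if every y in the codomain equals g(x) for some x in the domain.
Since gcd(39, 45) = 3, we have 39x ≡ 0 (mod 3) for all x, so g(x) ≡ 0 (mod 3).
But 1 ≢ 0 (mod 3), so 1 ∈ ℤ/45ℤ has no preimage. Thus g is not surjective.
Since g is not surjective, we find the least positive k with g(k) = g(0): this means 39k ≡ 0 (mod 45), i.e. 45 ∣ 39k. Since gcd(39, 45) = 3, dividing through by 3 this holds exactly when 15 ∣ 13k, and as gcd(13, 15) = 1, exactly when 15 ∣ k.
The smallest positive such k is 15.

15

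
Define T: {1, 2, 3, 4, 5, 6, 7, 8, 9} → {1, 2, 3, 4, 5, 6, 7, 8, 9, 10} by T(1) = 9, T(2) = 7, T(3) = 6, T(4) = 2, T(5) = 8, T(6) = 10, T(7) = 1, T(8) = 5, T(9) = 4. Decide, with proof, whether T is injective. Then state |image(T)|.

The values T(1), …, T(9) are 9, 7, 6, 2, 8, 10, 1, 5, 4 — all distinct.
So T(a) = T(b) only when a = b, and T is injective.
The image of T is {1, 2, 4, 5, 6, 7, 8, 9, 10}, which has 9 elements.

9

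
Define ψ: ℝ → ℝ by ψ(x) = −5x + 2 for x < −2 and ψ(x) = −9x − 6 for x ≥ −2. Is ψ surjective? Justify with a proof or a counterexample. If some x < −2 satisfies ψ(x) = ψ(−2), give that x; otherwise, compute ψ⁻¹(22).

Both pieces are strictly decreasing (slopes −5 and −9), so each is injective on its own interval.
The left piece maps (−∞, −2) onto (12, ∞); the right piece maps [−2, ∞) onto (−∞, 12].
These images together cover ℝ, so ψ is surjective.
Because the two images are disjoint, no x < −2 has ψ(x) = ψ(−2), so we compute ψ⁻¹(22): 22 lies in (12, ∞), so solve −5x + 2 = 22: x = (22 − 2)/(−5) = −4.

-4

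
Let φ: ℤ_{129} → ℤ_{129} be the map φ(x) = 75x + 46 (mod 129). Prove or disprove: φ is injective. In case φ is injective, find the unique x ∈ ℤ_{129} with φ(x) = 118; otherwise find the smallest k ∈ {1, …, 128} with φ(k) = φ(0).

We have gcd(75, 129) = 3 > 1. Taking a = 0 and b = 43: φ(0) = 46 and φ(43) = 75·43 + 46 = 3271 ≡ 46 (mod 129).
So φ(0) = φ(43) while 0 ≠ 43, hence φ is not injective.
Since φ is not injective, we find the least positive k with φ(k) = φ(0): this means 75k ≡ 0 (mod 129), i.e. 129 ∣ 75k. Since gcd(75, 129) = 3, dividing through by 3 this holds exactly when 43 ∣ 25k, and as gcd(25, 43) = 1, exactly when 43 ∣ k.
The smallest positive such k is 43.

43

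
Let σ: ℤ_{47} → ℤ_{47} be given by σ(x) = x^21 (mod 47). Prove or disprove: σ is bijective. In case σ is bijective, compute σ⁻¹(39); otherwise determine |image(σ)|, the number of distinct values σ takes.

Since 47 is prime, the nonzero elements of ℤ_{47} form a cyclic group of order 46.
As gcd(21, 46) = 1, raising to the 21st power is a bijection on this group: if u^21 ≡ v^21 then (uv^{−1})^21 = 1, and the only element of order dividing gcd(21, 46) = 1 is 1, so u = v.
With σ(0) = 0 this makes σ injective on all of ℤ_{47}, hence bijective (finite equal-size domain and codomain). In particular σ is bijective.
Since σ is bijective, we find the preimage of 39. The inverse of x ↦ x^21 on (ℤ_{47})^× is x ↦ x^11, because 21·11 = 231 = 5·46 + 1 ≡ 1 (mod 46) and x^{46} = 1 for x ≠ 0 (Fermat). So σ⁻¹(39) = 39^11 mod 47.
Repeated squaring mod 47: 39^1 ≡ 39, 39^2 ≡ 39² = 1521 ≡ 17, 39^4 ≡ 17² = 289 ≡ 7, 39^8 ≡ 7² = 49 ≡ 2. Since 11 = 8 + 2 + 1, 39^11 ≡ 2·17·39: 2·17 = 34, then 34·39 = 1326 ≡ 10. So 39^11 ≡ 10 (mod 47).
Hence σ⁻¹(39) = 10.

10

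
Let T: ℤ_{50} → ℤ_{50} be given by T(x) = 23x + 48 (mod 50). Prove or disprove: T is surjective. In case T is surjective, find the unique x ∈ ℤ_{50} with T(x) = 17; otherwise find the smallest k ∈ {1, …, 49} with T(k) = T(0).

3

Since gcd(23, 50) = 1, 23 is invertible modulo 50. Euclid's algorithm: 50 = 2·23 + 4, 23 = 5·4 + 3, 4 = 1·3 + 1; back-substituting gives 1 = 37·23 − 17·50, so 23⁻¹ ≡ 37 (mod 50).
For any y ∈ ℤ_{50}, x = 37(y − 48) mod 50 satisfies T(x) = 23·37(y − 48) + 48 ≡ y (since 23·37 ≡ 1 mod 50). So every y has a preimage.
So T is surjective.
Since T is surjective, we find T⁻¹(17): we need 23x ≡ 17 − 48 ≡ 19 (mod 50). Using 23⁻¹ = 37: x ≡ 37·19 = 703 = 14·50 + 3, so x = 3.
Check: T(3) = 23·3 + 48 = 117 = 2·50 + 17 ≡ 17 (mod 50).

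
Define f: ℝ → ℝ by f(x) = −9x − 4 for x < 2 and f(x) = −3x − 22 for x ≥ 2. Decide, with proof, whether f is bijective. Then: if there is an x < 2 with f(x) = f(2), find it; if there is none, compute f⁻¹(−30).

8/3

Both pieces are strictly decreasing (slopes −9 and −3), so each is injective on its own interval.
The left piece maps (−∞, 2) onto (−22, ∞); the right piece maps [2, ∞) onto (−∞, −28].
The images leave a gap (−22 has no preimage), so f is not surjective, hence not bijective.
Because the two images are disjoint, no x < 2 has f(x) = f(2), so we compute f⁻¹(−30): −30 lies in (−∞, −28], so solve −3x − 22 = −30: x = (−30 + 22)/(−3) = 8/3.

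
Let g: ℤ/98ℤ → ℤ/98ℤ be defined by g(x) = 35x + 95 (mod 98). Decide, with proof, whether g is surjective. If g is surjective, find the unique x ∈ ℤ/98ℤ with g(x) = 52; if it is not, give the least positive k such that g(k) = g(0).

By definition, g is surjective if every y in the codomain equals g(x) for some x in the domain.
Since gcd(35, 98) = 7, we have 35x ≡ 0 (mod 7) for all x, so g(x) ≡ 4 (mod 7).
But 0 ≢ 4 (mod 7), so 0 ∈ ℤ/98ℤ has no preimage. Thus g is not surjective.
Since g is not surjective, we find the least positive k with g(k) = g(0): this means 35k ≡ 0 (mod 98), i.e. 98 ∣ 35k. Since gcd(35, 98) = 7, dividing through by 7 this holds exactly when 14 ∣ 5k, and as gcd(5, 14) = 1, exactly when 14 ∣ k.
The smallest positive such k is 14.

14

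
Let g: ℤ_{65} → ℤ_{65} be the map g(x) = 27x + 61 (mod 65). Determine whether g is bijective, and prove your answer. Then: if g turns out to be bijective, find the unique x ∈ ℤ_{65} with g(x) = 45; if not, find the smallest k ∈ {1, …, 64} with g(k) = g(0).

62

By definition, g is injective if g(u) = g(v) implies u = v.
Suppose g(u) = g(v) in ℤ_{65}. Then 27u + 61 ≡ 27v + 61 (mod 65), thus 27(u − v) ≡ 0 (mod 65).
Since gcd(27, 65) = 1, 27 is invertible modulo 65, hence u − v ≡ 0 (mod 65), i.e. u = v.
We now compute 27⁻¹ mod 65 explicitly. Euclid's algorithm: 65 = 2·27 + 11, 27 = 2·11 + 5, 11 = 2·5 + 1; back-substituting gives 1 = 53·27 − 22·65, so 27⁻¹ ≡ 53 (mod 65).
Then y ↦ 53(y − 61) is a two-sided inverse to g, so every y ∈ ℤ_{65} has a preimage.
Hence g is bijective.
Since g is bijective, we compute g⁻¹(45): solve 27x + 61 ≡ 45 (mod 65), i.e. 27x ≡ 49 (mod 65).
Multiplying by 27⁻¹ = 53 gives x ≡ 53·49 = 2597 = 39·65 + 62 ≡ 62 (mod 65).
Check: g(62) = 27·62 + 61 = 1735 = 26·65 + 45 ≡ 45 (mod 65).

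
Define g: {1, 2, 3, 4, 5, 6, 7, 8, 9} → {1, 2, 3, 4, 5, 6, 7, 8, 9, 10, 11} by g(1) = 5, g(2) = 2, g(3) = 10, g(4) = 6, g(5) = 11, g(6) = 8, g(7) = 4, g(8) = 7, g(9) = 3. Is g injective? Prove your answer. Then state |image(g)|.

The values g(1), …, g(9) are 5, 2, 10, 6, 11, 8, 4, 7, 3 — all distinct.
So g(a) = g(b) only when a = b, and g is injective.
The image of g is {2, 3, 4, 5, 6, 7, 8, 10, 11}, which has 9 elements.

9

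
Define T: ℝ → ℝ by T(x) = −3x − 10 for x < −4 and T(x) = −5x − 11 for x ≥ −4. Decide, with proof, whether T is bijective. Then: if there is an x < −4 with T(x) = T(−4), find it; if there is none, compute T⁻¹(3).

Both pieces are strictly decreasing (slopes −3 and −5), so each is injective on its own interval.
The left piece maps (−∞, −4) onto (2, ∞); the right piece maps [−4, ∞) onto (−∞, 9].
These images overlap. In particular T(−4) = 9 (right piece), and solving −3x − 10 = 9 on the left piece gives x = −19/3 < −4.
So T(−19/3) = T(−4) with −19/3 ≠ −4, and T is not injective, hence not bijective. This x = −19/3 is the requested value below −4.

-19/3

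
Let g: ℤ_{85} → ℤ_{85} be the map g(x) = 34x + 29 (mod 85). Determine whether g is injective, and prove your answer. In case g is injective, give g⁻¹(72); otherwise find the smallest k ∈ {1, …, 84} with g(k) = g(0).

By definition, g is injective if g(s) = g(t) implies s = t.
We have gcd(34, 85) = 17 > 1. Taking s = 0 and t = 5: g(0) = 29 and g(5) = 34·5 + 29 = 199 ≡ 29 (mod 85).
So g(0) = g(5) while 0 ≠ 5, thus g is not injective.
Since g is not injective, we find the least positive k with g(k) = g(0): this means 34k ≡ 0 (mod 85), i.e. 85 ∣ 34k. Since gcd(34, 85) = 17, dividing through by 17 this holds exactly when 5 ∣ 2k, and as gcd(2, 5) = 1, exactly when 5 ∣ k.
The smallest positive such k is 5.

5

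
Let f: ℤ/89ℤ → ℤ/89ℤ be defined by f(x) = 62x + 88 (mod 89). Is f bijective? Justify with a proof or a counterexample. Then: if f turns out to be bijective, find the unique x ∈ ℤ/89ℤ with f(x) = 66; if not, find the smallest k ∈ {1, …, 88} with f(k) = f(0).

Suppose f(x_1) = f(x_2) in ℤ/89ℤ. Then 62x_1 + 88 ≡ 62x_2 + 88 (mod 89), so 62(x_1 − x_2) ≡ 0 (mod 89).
Since gcd(62, 89) = 1, 62 is invertible modulo 89, thus x_1 − x_2 ≡ 0 (mod 89), i.e. x_1 = x_2.
We now compute 62⁻¹ mod 89 explicitly. Euclid's algorithm: 89 = 1·62 + 27, 62 = 2·27 + 8, 27 = 3·8 + 3, 8 = 2·3 + 2, 3 = 1·2 + 1; back-substituting gives 1 = 56·62 − 39·89, so 62⁻¹ ≡ 56 (mod 89).
For any y ∈ ℤ/89ℤ, x = 56(y − 88) mod 89 satisfies f(x) = 62·56(y − 88) + 88 ≡ y (since 62·56 ≡ 1 mod 89). So every y has a preimage.
Thus f is bijective.
Since f is bijective, we compute f⁻¹(66): solve 62x + 88 ≡ 66 (mod 89), i.e. 62x ≡ 67 (mod 89).
Multiplying by 62⁻¹ = 56 gives x ≡ 56·67 = 3752 = 42·89 + 14 ≡ 14 (mod 89).
Check: f(14) = 62·14 + 88 = 956 = 10·89 + 66 ≡ 66 (mod 89).

14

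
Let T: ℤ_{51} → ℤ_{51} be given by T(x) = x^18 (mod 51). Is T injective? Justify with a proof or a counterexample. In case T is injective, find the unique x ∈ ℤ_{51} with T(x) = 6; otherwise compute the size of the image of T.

18

T(7): Repeated squaring mod 51: 7^1 ≡ 7, 7^2 ≡ 7² = 49, 7^4 ≡ 49² = 2401 ≡ 4, 7^8 ≡ 4² = 16, 7^16 ≡ 16² = 256 ≡ 1. Since 18 = 16 + 2, 7^18 ≡ 1·49: 1·49 = 49. So 7^18 ≡ 49 (mod 51).
T(10): Repeated squaring mod 51: 10^1 ≡ 10, 10^2 ≡ 10² = 100 ≡ 49, 10^4 ≡ 49² = 2401 ≡ 4, 10^8 ≡ 4² = 16, 10^16 ≡ 16² = 256 ≡ 1. Since 18 = 16 + 2, 10^18 ≡ 1·49: 1·49 = 49. So 10^18 ≡ 49 (mod 51).
So T(7) = T(10) = 49 while 7 ≠ 10, so T is not injective.
Since T is not injective, we determine |image(T)|. Computing x^18 mod 51 for each x (by repeated squaring, reducing mod 51 at every step), the values T(0), T(1), …, T(50) are: 0, 1, 4, 9, 16, 25, 36, 49, 13, 30, 49, 19, 42, 16, 43, 21, 1, 34, 18, 4, 43, 33, 25, 19, 15, 13, 13, 15, 19, 25, 33, 43, 4, 18, 34, 1, 21, 43, 16, 42, 19, 49, 30, 13, 49, 36, 25, 16, 9, 4, 1.
The distinct values are {0, 1, 4, 9, 13, 15, 16, 18, 19, 21, 25, 30, 33, 34, 36, 42, 43, 49}; there are 18 of them.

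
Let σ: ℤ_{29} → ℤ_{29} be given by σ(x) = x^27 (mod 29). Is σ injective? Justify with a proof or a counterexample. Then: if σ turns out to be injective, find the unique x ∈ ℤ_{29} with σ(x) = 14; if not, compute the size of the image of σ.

Since 29 is prime, the nonzero elements of ℤ_{29} form a cyclic group of order 28.
As gcd(27, 28) = 1, raising to the 27th power is a bijection on this group: if x_1^27 ≡ x_2^27 then (x_1x_2^{−1})^27 = 1, and the only element of order dividing gcd(27, 28) = 1 is 1, so x_1 = x_2.
With σ(0) = 0 this makes σ injective on all of ℤ_{29}, hence bijective (finite equal-size domain and codomain). In particular σ is injective.
Since σ is injective, we find the preimage of 14. The inverse of x ↦ x^27 on (ℤ_{29})^× is x ↦ x^27, because 27·27 = 729 = 26·28 + 1 ≡ 1 (mod 28) and x^{28} = 1 for x ≠ 0 (Fermat). So σ⁻¹(14) = 14^27 mod 29.
Repeated squaring mod 29: 14^1 ≡ 14, 14^2 ≡ 14² = 196 ≡ 22, 14^4 ≡ 22² = 484 ≡ 20, 14^8 ≡ 20² = 400 ≡ 23, 14^16 ≡ 23² = 529 ≡ 7. Since 27 = 16 + 8 + 2 + 1, 14^27 ≡ 7·23·22·14: 7·23 = 161 ≡ 16, then 16·22 = 352 ≡ 4, then 4·14 = 56 ≡ 27. So 14^27 ≡ 27 (mod 29).
Hence σ⁻¹(14) = 27.

27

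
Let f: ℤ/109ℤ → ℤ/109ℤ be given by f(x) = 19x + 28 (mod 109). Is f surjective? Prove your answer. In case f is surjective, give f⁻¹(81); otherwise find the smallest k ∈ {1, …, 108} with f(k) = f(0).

20

Recall that f is surjective if every y in the codomain equals f(x) for some x in the domain.
Since gcd(19, 109) = 1, 19 is invertible modulo 109. Euclid's algorithm: 109 = 5·19 + 14, 19 = 1·14 + 5, 14 = 2·5 + 4, 5 = 1·4 + 1; back-substituting gives 1 = 23·19 − 4·109, so 19⁻¹ ≡ 23 (mod 109).
Then y ↦ 23(y − 28) is a two-sided inverse to f, so every y ∈ ℤ/109ℤ has a preimage.
So f is surjective.
Since f is surjective, we find f⁻¹(81): we need 19x ≡ 81 − 28 ≡ 53 (mod 109). Using 19⁻¹ = 23: x ≡ 23·53 = 1219 = 11·109 + 20, so x = 20.
Check: f(20) = 19·20 + 28 = 408 = 3·109 + 81 ≡ 81 (mod 109).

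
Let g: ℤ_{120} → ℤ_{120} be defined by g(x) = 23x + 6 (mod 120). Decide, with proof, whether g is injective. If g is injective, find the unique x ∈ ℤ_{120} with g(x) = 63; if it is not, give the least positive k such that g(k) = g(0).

39

Recall that g is injective when g(s) = g(t) forces s = t.
If g(s) = g(t), then 23s ≡ 23t (mod 120). Because gcd(23, 120) = 1, we may cancel 23 to get s ≡ t (mod 120).
So g is injective.
We now compute 23⁻¹ mod 120 explicitly. Euclid's algorithm: 120 = 5·23 + 5, 23 = 4·5 + 3, 5 = 1·3 + 2, 3 = 1·2 + 1; back-substituting gives 1 = 47·23 − 9·120, so 23⁻¹ ≡ 47 (mod 120).
Since g is injective, we compute g⁻¹(63): solve 23x + 6 ≡ 63 (mod 120), i.e. 23x ≡ 57 (mod 120).
Multiplying by 23⁻¹ = 47 gives x ≡ 47·57 = 2679 = 22·120 + 39 ≡ 39 (mod 120).
Check: g(39) = 23·39 + 6 = 903 = 7·120 + 63 ≡ 63 (mod 120).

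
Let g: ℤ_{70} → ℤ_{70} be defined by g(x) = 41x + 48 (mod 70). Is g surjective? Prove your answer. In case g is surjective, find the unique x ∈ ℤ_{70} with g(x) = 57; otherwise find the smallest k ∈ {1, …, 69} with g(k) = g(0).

19

Recall: surjectivity means every element of the codomain has a preimage under g.
Since gcd(41, 70) = 1, 41 is invertible modulo 70. Euclid's algorithm: 70 = 1·41 + 29, 41 = 1·29 + 12, 29 = 2·12 + 5, 12 = 2·5 + 2, 5 = 2·2 + 1; back-substituting gives 1 = 41·41 − 24·70, so 41⁻¹ ≡ 41 (mod 70).
Then y ↦ 41(y − 48) is a two-sided inverse to g, so every y ∈ ℤ_{70} has a preimage.
Therefore g is surjective.
Since g is surjective, we find g⁻¹(57): we need 41x ≡ 57 − 48 ≡ 9 (mod 70). Using 41⁻¹ = 41: x ≡ 41·9 = 369 = 5·70 + 19, so x = 19.
Check: g(19) = 41·19 + 48 = 827 = 11·70 + 57 ≡ 57 (mod 70).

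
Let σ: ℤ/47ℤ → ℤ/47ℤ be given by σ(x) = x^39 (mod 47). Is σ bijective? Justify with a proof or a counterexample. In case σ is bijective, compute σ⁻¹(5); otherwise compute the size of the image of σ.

Since 47 is prime, the nonzero elements of ℤ/47ℤ form a cyclic group of order 46.
As gcd(39, 46) = 1, raising to the 39th power is a bijection on this group: if a^39 ≡ b^39 then (ab^{−1})^39 = 1, and the only element of order dividing gcd(39, 46) = 1 is 1, so a = b.
With σ(0) = 0 this makes σ injective on all of ℤ/47ℤ, hence bijective (finite equal-size domain and codomain). In particular σ is bijective.
Since σ is bijective, we find the preimage of 5. The inverse of x ↦ x^39 on (ℤ/47ℤ)^× is x ↦ x^13, because 39·13 = 507 = 11·46 + 1 ≡ 1 (mod 46) and x^{46} = 1 for x ≠ 0 (Fermat). So σ⁻¹(5) = 5^13 mod 47.
Repeated squaring mod 47: 5^1 ≡ 5, 5^2 ≡ 5² = 25, 5^4 ≡ 25² = 625 ≡ 14, 5^8 ≡ 14² = 196 ≡ 8. Since 13 = 8 + 4 + 1, 5^13 ≡ 8·14·5: 8·14 = 112 ≡ 18, then 18·5 = 90 ≡ 43. So 5^13 ≡ 43 (mod 47).
Hence σ⁻¹(5) = 43.

43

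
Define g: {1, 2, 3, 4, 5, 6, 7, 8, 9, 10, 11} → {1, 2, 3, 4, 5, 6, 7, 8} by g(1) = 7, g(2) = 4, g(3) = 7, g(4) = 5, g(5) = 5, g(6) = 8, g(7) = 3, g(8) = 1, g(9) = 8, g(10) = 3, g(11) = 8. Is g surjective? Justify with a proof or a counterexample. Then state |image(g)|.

No element maps to 2, so g is not surjective.
The image of g is {1, 3, 4, 5, 7, 8}, which has 6 elements.

6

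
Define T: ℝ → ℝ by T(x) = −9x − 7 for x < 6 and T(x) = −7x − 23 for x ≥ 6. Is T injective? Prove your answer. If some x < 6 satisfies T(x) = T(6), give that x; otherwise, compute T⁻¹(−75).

Both pieces are strictly decreasing (slopes −9 and −7), so each is injective on its own interval.
The left piece maps (−∞, 6) onto (−61, ∞); the right piece maps [6, ∞) onto (−∞, −65].
These images are disjoint, so no value is attained by both pieces. Therefore T is injective.
Because the two images are disjoint, no x < 6 has T(x) = T(6), so we compute T⁻¹(−75): −75 lies in (−∞, −65], so solve −7x − 23 = −75: x = (−75 + 23)/(−7) = 52/7.

52/7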